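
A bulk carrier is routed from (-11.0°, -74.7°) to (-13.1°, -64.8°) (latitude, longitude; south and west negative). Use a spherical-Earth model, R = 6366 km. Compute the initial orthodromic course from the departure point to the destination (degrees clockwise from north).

N = sin Δλ·cos φ₂ = +0.1675;  D = cos φ₁ sin φ₂ − sin φ₁ cos φ₂ cos Δλ = -0.0394
initial course = atan2(N, D) = 103.24°

103.2°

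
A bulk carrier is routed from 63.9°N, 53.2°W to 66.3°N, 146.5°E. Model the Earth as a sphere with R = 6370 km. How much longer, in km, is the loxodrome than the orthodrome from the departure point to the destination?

2053 km

Great circle: cos σ = sin φ₁ sin φ₂ + cos φ₁ cos φ₂ cos Δλ,  σ = 0.8555 rad → d_gc = 5449.8 km
Rhumb line: Δψ = +0.0996, q = Δφ/Δψ = 0.4207, d_rh = R√(Δφ²+q²Δλ²) = 7502.7 km
Excess = 7502.7 − 5449.8 = 2052.9 ≈ 2053 km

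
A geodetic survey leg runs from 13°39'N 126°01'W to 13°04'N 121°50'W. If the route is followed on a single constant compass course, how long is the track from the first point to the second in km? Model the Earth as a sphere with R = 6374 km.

457 km

Rhumb course C = atan2(Δλ, Δψ) with Δψ = ln[tan(π/4+φ₂/2)/tan(π/4+φ₁/2)] = -0.0105, Δλ = +0.0730 → C = 98.16°
d = R·|Δφ| / |cos C| = 6374·0.01018 / 0.14187 = 457 km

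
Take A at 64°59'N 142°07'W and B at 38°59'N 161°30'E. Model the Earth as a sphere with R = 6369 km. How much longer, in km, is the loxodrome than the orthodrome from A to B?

Great circle: cos σ = sin φ₁ sin φ₂ + cos φ₁ cos φ₂ cos Δλ,  σ = 0.7196 rad → d_gc = 4583.2 km
Rhumb line: Δψ = -0.7659, q = Δφ/Δψ = 0.5925, d_rh = R√(Δφ²+q²Δλ²) = 4705.8 km
Excess = 4705.8 − 4583.2 = 122.6 ≈ 123 km

123 km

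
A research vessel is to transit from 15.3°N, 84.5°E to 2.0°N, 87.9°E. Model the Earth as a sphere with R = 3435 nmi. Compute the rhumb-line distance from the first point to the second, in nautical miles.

822 nmi

Rhumb course C = atan2(Δλ, Δψ) with Δψ = ln[tan(π/4+φ₂/2)/tan(π/4+φ₁/2)] = -0.2354, Δλ = +0.0593 → C = 165.85°
d = R·|Δφ| / |cos C| = 3435·0.23213 / 0.96965 = 822 nmi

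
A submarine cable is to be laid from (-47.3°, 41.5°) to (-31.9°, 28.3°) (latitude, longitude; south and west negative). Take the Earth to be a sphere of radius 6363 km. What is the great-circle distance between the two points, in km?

2043 km

Haversine: a = sin²(Δφ/2)+cos φ₁ cos φ₂ sin²(Δλ/2) = 0.02556;  σ = 2·atan2(√a,√(1−a))
σ = 18.399° → d = Rσ = 6363·0.32112 = 2043 km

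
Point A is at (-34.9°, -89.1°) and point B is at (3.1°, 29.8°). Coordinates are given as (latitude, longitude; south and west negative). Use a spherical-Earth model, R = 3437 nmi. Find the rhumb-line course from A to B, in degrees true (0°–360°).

71.2°

Δψ = ln[tan(π/4+φ₂/2)/tan(π/4+φ₁/2)] = +0.7048
Δλ = +2.0752 rad (taken the short way round)
course = atan2(Δλ, Δψ) = 71.24°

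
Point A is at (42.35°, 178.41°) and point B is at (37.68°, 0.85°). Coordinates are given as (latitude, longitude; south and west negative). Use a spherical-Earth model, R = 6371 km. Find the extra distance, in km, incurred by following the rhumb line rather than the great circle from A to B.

4007 km

Great circle: cos σ = sin φ₁ sin φ₂ + cos φ₁ cos φ₂ cos Δλ,  σ = 1.7443 rad → d_gc = 11112.7 km
Rhumb line: Δψ = -0.1065, q = Δφ/Δψ = 0.7654, d_rh = R√(Δφ²+q²Δλ²) = 15120.1 km
Excess = 15120.1 − 11112.7 = 4007.4 ≈ 4007 km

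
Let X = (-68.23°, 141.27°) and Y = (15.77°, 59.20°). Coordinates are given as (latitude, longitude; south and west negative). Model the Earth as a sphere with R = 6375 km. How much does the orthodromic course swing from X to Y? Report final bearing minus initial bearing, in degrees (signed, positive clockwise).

+54.7°

At departure: θ₁ = atan2(sin Δλ cos φ₂, cos φ₁ sin φ₂ − sin φ₁ cos φ₂ cos Δλ) = 283.23°
At arrival: θ₂ = atan2(sin Δλ cos φ₁, −cos φ₂ sin φ₁ + sin φ₂ cos φ₁ cos Δλ) = 337.97°
Δθ = θ₂ − θ₁ = +54.7°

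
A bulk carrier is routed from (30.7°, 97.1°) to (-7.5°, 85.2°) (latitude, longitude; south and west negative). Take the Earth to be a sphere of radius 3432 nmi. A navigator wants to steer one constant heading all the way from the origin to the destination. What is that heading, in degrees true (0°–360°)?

Meridional parts: M(φ₁)=+0.5635, M(φ₂)=-0.1313 → ΔM = -0.6947;  Δλ = -0.2077 rad
tan C = Δλ / ΔM = +0.2990 → C = 196.64°

196.6°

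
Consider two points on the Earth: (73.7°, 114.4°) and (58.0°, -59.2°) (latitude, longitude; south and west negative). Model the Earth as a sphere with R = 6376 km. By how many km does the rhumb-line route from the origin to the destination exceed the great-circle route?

Great circle: cos σ = sin φ₁ sin φ₂ + cos φ₁ cos φ₂ cos Δλ,  σ = 0.8418 rad → d_gc = 5367.0 km
Rhumb line: Δψ = -0.6943, q = Δφ/Δψ = 0.3947, d_rh = R√(Δφ²+q²Δλ²) = 7822.3 km
Excess = 7822.3 − 5367.0 = 2455.3 ≈ 2455 km

2455 km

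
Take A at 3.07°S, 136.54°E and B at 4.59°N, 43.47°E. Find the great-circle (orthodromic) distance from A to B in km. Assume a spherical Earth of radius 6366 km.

Haversine: a = sin²(Δφ/2)+cos φ₁ cos φ₂ sin²(Δλ/2) = 0.52880;  σ = 2·atan2(√a,√(1−a))
σ = 93.302° → d = Rσ = 6366·1.62842 = 10367 km

10367 km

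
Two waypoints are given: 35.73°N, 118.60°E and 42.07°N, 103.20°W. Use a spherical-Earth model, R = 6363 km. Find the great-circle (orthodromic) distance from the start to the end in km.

cos σ = sin φ₁ sin φ₂ + cos φ₁ cos φ₂ cos Δλ
      = sin(35.73°)sin(42.07°) + cos(35.73°)cos(42.07°)cos(138.20°) = -0.0579
σ = 93.322° → d = Rσ = 6363·1.62878 = 10364 km

10364 km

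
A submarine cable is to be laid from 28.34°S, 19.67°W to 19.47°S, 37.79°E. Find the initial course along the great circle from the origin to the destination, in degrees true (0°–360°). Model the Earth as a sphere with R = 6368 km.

θ = atan2( sin Δλ·cos φ₂ ,  cos φ₁ sin φ₂ − sin φ₁ cos φ₂ cos Δλ )
  = atan2(+0.7948, -0.0526) = 93.79°

93.8°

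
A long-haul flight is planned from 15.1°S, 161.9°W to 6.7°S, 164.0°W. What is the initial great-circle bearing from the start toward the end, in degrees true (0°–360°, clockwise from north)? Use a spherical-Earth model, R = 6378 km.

N = sin Δλ·cos φ₂ = -0.0364;  D = cos φ₁ sin φ₂ − sin φ₁ cos φ₂ cos Δλ = +0.1459
initial course = atan2(N, D) = 345.99°

346.0°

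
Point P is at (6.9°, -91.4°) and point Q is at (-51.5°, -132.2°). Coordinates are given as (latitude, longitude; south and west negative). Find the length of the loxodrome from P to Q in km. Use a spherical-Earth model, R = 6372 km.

Δψ = ln[tan(π/4+φ₂/2)/tan(π/4+φ₁/2)] = -1.1728;  Δφ = -1.0193 rad,  Δλ = -0.7121 rad
q = Δφ/Δψ = 0.8691
d = R·√(Δφ² + q²Δλ²) = 6372·1.19245 = 7598 km

7598 km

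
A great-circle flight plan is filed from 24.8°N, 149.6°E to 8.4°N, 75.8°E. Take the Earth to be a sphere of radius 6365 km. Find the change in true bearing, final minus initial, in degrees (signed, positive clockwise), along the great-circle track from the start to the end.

At departure: θ₁ = atan2(sin Δλ cos φ₂, cos φ₁ sin φ₂ − sin φ₁ cos φ₂ cos Δλ) = 271.02°
At arrival: θ₂ = atan2(sin Δλ cos φ₁, −cos φ₂ sin φ₁ + sin φ₂ cos φ₁ cos Δλ) = 246.56°
Δθ = θ₂ − θ₁ = -24.5°

-24.5°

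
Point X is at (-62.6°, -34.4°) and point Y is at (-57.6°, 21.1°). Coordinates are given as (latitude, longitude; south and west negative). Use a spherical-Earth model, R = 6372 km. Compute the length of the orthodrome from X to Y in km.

Haversine: a = sin²(Δφ/2)+cos φ₁ cos φ₂ sin²(Δλ/2) = 0.05536;  σ = 2·atan2(√a,√(1−a))
σ = 27.218° → d = Rσ = 6372·0.47504 = 3027 km

3027 km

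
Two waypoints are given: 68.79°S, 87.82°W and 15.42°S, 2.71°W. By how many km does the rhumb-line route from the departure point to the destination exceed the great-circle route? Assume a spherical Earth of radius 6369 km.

Great circle: cos σ = sin φ₁ sin φ₂ + cos φ₁ cos φ₂ cos Δλ,  σ = 1.2895 rad → d_gc = 8212.8 km
Rhumb line: Δψ = +1.4030, q = Δφ/Δψ = 0.6639, d_rh = R√(Δφ²+q²Δλ²) = 8640.2 km
Excess = 8640.2 − 8212.8 = 427.4 ≈ 427 km

427 km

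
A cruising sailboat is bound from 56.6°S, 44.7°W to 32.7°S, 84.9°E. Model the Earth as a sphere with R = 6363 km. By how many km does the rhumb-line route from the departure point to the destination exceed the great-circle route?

Great circle: cos σ = sin φ₁ sin φ₂ + cos φ₁ cos φ₂ cos Δλ,  σ = 1.4144 rad → d_gc = 8999.95 km
Rhumb line: Δψ = +0.5994, q = Δφ/Δψ = 0.6959, d_rh = R√(Δφ²+q²Δλ²) = 10361.42 km
Excess = 10361.42 − 8999.95 = 1361.47 ≈ 1361 km

1361 km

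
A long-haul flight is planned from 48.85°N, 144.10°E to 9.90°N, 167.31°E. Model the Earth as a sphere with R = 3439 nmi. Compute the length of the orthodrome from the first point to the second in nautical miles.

2612 nmi

Haversine: a = sin²(Δφ/2)+cos φ₁ cos φ₂ sin²(Δλ/2) = 0.13738;  σ = 2·atan2(√a,√(1−a))
σ = 43.512° → d = Rσ = 3439·0.75943 = 2612 nmi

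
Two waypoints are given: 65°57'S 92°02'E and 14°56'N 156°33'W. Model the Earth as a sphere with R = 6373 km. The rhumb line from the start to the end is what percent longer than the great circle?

5.7%

Great circle: σ = 1.9596 rad → d_gc = Rσ = 12488.7 km
Rhumb: Δφ = +1.4117, Δλ = +1.9446, Δψ = +1.8100, q = Δφ/Δψ = 0.7799 → d_rh = R√(Δφ²+q²Δλ²) = 13204.5 km
Excess = (13204.5 − 12488.7) / 12488.7 = 715.8 / 12488.7 = 5.73% ≈ 5.7%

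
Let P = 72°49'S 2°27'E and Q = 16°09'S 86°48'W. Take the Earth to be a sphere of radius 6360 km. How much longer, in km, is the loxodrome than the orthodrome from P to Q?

Great circle: cos σ = sin φ₁ sin φ₂ + cos φ₁ cos φ₂ cos Δλ,  σ = 1.2980 rad → d_gc = 8255.11 km
Rhumb line: Δψ = +1.6042, q = Δφ/Δψ = 0.6165, d_rh = R√(Δφ²+q²Δλ²) = 8767.62 km
Excess = 8767.62 − 8255.11 = 512.51 ≈ 513 km

513 km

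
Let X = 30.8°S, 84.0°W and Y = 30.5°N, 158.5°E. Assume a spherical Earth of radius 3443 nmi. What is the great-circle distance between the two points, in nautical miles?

7631 nmi

cos σ = sin φ₁ sin φ₂ + cos φ₁ cos φ₂ cos Δλ
      = sin(-30.80°)sin(30.50°) + cos(-30.80°)cos(30.50°)cos(-117.50°) = -0.6016
σ = 126.986° → d = Rσ = 3443·2.21633 = 7631 nmi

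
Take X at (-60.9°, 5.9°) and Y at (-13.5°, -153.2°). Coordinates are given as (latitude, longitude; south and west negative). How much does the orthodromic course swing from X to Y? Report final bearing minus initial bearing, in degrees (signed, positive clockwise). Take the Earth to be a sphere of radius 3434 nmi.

At departure: θ₁ = atan2(sin Δλ cos φ₂, cos φ₁ sin φ₂ − sin φ₁ cos φ₂ cos Δλ) = 200.92°
At arrival: θ₂ = atan2(sin Δλ cos φ₁, −cos φ₂ sin φ₁ + sin φ₂ cos φ₁ cos Δλ) = 349.71°
Δθ = θ₂ − θ₁ = +148.8°

+148.8°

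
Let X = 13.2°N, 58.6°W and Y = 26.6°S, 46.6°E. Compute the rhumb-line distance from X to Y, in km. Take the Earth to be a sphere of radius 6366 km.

Δψ = ln[tan(π/4+φ₂/2)/tan(π/4+φ₁/2)] = -0.7143;  Δφ = -0.6946 rad,  Δλ = +1.8361 rad
q = Δφ/Δψ = 0.9724
d = R·√(Δφ² + q²Δλ²) = 6366·1.91581 = 12196 km

12196 km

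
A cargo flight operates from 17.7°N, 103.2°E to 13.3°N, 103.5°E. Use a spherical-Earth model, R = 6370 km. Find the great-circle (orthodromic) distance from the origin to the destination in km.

490 km

Haversine: a = sin²(Δφ/2)+cos φ₁ cos φ₂ sin²(Δλ/2) = 0.00148;  σ = 2·atan2(√a,√(1−a))
σ = 4.409° → d = Rσ = 6370·0.07696 = 490 km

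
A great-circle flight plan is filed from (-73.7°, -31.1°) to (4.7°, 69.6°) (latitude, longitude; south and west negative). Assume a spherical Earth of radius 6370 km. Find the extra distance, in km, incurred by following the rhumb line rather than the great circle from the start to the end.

Great circle: cos σ = sin φ₁ sin φ₂ + cos φ₁ cos φ₂ cos Δλ,  σ = 1.7018 rad → d_gc = 10840.2 km
Rhumb line: Δψ = +2.0256, q = Δφ/Δψ = 0.6755, d_rh = R√(Δφ²+q²Δλ²) = 11540.1 km
Excess = 11540.1 − 10840.2 = 699.9 ≈ 700 km

700 km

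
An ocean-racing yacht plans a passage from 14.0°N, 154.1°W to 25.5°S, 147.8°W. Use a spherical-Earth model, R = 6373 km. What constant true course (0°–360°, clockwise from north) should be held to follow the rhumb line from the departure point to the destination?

171.2°

Meridional parts: M(φ₁)=+0.2468, M(φ₂)=-0.4605 → ΔM = -0.7073;  Δλ = +0.1100 rad
tan C = Δλ / ΔM = -0.1554 → C = 171.16°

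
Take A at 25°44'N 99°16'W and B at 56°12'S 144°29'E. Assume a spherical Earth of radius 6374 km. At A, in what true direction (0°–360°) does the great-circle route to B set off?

θ = atan2( sin Δλ·cos φ₂ ,  cos φ₁ sin φ₂ − sin φ₁ cos φ₂ cos Δλ )
  = atan2(-0.4989, -0.6417) = 217.86°

217.9°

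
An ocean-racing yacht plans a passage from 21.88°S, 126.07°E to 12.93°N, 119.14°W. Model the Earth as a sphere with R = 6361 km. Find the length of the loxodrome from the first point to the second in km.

Rhumb course C = atan2(Δλ, Δψ) with Δψ = ln[tan(π/4+φ₂/2)/tan(π/4+φ₁/2)] = +0.6191, Δλ = +2.0035 → C = 72.83°
d = R·|Δφ| / |cos C| = 6361·0.60755 / 0.29525 = 13089 km

13089 km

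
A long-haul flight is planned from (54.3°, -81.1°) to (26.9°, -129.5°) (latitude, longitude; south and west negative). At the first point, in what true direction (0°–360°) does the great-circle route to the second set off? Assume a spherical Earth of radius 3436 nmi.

θ = atan2( sin Δλ·cos φ₂ ,  cos φ₁ sin φ₂ − sin φ₁ cos φ₂ cos Δλ )
  = atan2(-0.6669, -0.2168) = 251.99°

252.0°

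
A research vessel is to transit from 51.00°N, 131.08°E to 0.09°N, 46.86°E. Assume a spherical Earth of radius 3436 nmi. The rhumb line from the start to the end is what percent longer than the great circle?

Great circle: σ = 1.5062 rad → d_gc = Rσ = 5175.1 nmi
Rhumb: Δφ = -0.8885, Δλ = -1.4699, Δψ = -1.0366, q = Δφ/Δψ = 0.8572 → d_rh = R√(Δφ²+q²Δλ²) = 5297.7 nmi
Excess = (5297.7 − 5175.1) / 5175.1 = 122.6 / 5175.1 = 2.37% ≈ 2.4%

2.4%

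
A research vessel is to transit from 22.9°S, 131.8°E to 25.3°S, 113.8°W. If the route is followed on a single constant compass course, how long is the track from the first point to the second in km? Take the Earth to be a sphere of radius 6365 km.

11603 km

Δψ = ln[tan(π/4+φ₂/2)/tan(π/4+φ₁/2)] = -0.0459;  Δφ = -0.0419 rad,  Δλ = +1.9967 rad
q = Δφ/Δψ = 0.9127
d = R·√(Δφ² + q²Δλ²) = 6365·1.82291 = 11603 km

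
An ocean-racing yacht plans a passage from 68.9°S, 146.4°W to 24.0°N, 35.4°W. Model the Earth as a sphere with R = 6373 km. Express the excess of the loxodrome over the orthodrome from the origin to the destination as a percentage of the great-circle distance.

5.2%

Great circle: σ = 2.0913 rad → d_gc = Rσ = 13327.9 km
Rhumb: Δφ = +1.6214, Δλ = +1.9373, Δψ = +2.1124, q = Δφ/Δψ = 0.7676 → d_rh = R√(Δφ²+q²Δλ²) = 14020.9 km
Excess = (14020.9 − 13327.9) / 13327.9 = 693.0 / 13327.9 = 5.20% ≈ 5.2%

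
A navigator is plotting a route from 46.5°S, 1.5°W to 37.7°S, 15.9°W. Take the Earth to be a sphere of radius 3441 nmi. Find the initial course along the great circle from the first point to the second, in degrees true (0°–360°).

304.4°

N = sin Δλ·cos φ₂ = -0.1968;  D = cos φ₁ sin φ₂ − sin φ₁ cos φ₂ cos Δλ = +0.1350
initial course = atan2(N, D) = 304.44°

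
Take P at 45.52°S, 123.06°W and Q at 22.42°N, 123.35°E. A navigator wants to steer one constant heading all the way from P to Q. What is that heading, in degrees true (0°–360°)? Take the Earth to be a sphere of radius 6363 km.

303.2°

Meridional parts: M(φ₁)=-0.8943, M(φ₂)=+0.4017 → ΔM = +1.2960;  Δλ = -1.9825 rad
tan C = Δλ / ΔM = -1.5298 → C = 303.17°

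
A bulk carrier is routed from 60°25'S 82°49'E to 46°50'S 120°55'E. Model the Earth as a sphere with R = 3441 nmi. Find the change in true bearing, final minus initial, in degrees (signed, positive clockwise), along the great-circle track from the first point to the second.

-31.3°

Initial bearing θ₁ = atan2(sin Δλ cos φ₂, cos φ₁ sin φ₂ − sin φ₁ cos φ₂ cos Δλ) = 75.64°
Final bearing θ₂ = (initial bearing from the destination back to the start) + 180° = 44.35°
Δθ = θ₂ − θ₁ = -31.3°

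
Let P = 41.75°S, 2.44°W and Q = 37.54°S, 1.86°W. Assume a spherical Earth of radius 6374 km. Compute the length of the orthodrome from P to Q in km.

471 km

Haversine: a = sin²(Δφ/2)+cos φ₁ cos φ₂ sin²(Δλ/2) = 0.00136;  σ = 2·atan2(√a,√(1−a))
σ = 4.234° → d = Rσ = 6374·0.07389 = 471 km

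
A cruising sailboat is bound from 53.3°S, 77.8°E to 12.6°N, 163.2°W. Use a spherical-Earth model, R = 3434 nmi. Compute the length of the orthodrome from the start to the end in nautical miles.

Haversine: a = sin²(Δφ/2)+cos φ₁ cos φ₂ sin²(Δλ/2) = 0.72883;  σ = 2·atan2(√a,√(1−a))
σ = 117.236° → d = Rσ = 3434·2.04616 = 7027 nmi

7027 nmi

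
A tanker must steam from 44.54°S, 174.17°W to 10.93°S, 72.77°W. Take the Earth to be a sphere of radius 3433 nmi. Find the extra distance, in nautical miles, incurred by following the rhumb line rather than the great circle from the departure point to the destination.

217 nmi

Great circle: cos σ = sin φ₁ sin φ₂ + cos φ₁ cos φ₂ cos Δλ,  σ = 1.5761 rad → d_gc = 5410.9 nmi
Rhumb line: Δψ = +0.6781, q = Δφ/Δψ = 0.8650, d_rh = R√(Δφ²+q²Δλ²) = 5628.2 nmi
Excess = 5628.2 − 5410.9 = 217.3 ≈ 217 nmi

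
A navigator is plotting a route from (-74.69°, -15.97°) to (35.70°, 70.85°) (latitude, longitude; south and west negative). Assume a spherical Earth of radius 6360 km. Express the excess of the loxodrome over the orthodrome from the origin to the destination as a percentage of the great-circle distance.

2.8%

Great circle: σ = 2.1543 rad → d_gc = Rσ = 13701.2 km
Rhumb: Δφ = +1.9267, Δλ = +1.5153, Δψ = +2.6747, q = Δφ/Δψ = 0.7203 → d_rh = R√(Δφ²+q²Δλ²) = 14083.4 km
Excess = (14083.4 − 13701.2) / 13701.2 = 382.2 / 13701.2 = 2.79% ≈ 2.8%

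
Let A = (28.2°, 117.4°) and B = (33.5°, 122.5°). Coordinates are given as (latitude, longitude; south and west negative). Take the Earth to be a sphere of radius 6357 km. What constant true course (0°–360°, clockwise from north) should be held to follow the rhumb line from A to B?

Meridional parts: M(φ₁)=+0.5133, M(φ₂)=+0.6212 → ΔM = +0.1078;  Δλ = +0.0890 rad
tan C = Δλ / ΔM = +0.8256 → C = 39.54°

39.5°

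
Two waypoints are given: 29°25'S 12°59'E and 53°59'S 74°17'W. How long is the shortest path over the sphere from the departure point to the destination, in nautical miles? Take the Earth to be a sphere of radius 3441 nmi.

3907 nmi

Haversine: a = sin²(Δφ/2)+cos φ₁ cos φ₂ sin²(Δλ/2) = 0.28915;  σ = 2·atan2(√a,√(1−a))
σ = 65.058° → d = Rσ = 3441·1.13548 = 3907 nmi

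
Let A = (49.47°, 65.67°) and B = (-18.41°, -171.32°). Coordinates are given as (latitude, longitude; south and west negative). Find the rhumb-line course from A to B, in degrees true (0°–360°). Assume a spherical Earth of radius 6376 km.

Δψ = ln[tan(π/4+φ₂/2)/tan(π/4+φ₁/2)] = -1.3234
Δλ = +2.1469 rad (taken the short way round)
course = atan2(Δλ, Δψ) = 121.65°

121.6°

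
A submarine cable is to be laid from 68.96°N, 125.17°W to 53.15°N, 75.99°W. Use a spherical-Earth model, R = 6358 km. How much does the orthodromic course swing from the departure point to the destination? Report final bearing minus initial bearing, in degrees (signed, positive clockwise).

+44.0°

Initial bearing θ₁ = atan2(sin Δλ cos φ₂, cos φ₁ sin φ₂ − sin φ₁ cos φ₂ cos Δλ) = 99.83°
Final bearing θ₂ = (initial bearing from the destination back to the start) + 180° = 143.85°
Δθ = θ₂ − θ₁ = +44.0°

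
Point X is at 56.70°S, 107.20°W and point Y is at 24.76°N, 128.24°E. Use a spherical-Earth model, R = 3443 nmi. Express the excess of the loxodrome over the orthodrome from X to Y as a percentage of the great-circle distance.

Great circle: σ = 2.2560 rad → d_gc = Rσ = 7767.6 nmi
Rhumb: Δφ = +1.4217, Δλ = -2.1740, Δψ = +1.6534, q = Δφ/Δψ = 0.8599 → d_rh = R√(Δφ²+q²Δλ²) = 8086.4 nmi
Excess = (8086.4 − 7767.6) / 7767.6 = 318.8 / 7767.6 = 4.10% ≈ 4.1%

4.1%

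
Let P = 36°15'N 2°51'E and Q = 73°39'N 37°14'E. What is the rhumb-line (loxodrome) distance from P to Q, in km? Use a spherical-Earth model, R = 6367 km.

Rhumb course C = atan2(Δλ, Δψ) with Δψ = ln[tan(π/4+φ₂/2)/tan(π/4+φ₁/2)] = +1.2607, Δλ = +0.6001 → C = 25.46°
d = R·|Δφ| / |cos C| = 6367·0.65275 / 0.90292 = 4603 km

4603 km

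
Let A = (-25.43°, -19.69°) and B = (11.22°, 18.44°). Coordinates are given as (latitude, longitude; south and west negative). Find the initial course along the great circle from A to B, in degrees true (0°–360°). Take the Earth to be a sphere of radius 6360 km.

50.1°

θ = atan2( sin Δλ·cos φ₂ ,  cos φ₁ sin φ₂ − sin φ₁ cos φ₂ cos Δλ )
  = atan2(+0.6056, +0.5070) = 50.06°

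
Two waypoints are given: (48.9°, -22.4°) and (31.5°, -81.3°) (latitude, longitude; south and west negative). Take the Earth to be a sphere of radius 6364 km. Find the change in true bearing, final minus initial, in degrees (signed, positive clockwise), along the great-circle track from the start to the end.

-40.5°

At departure: θ₁ = atan2(sin Δλ cos φ₂, cos φ₁ sin φ₂ − sin φ₁ cos φ₂ cos Δλ) = 270.91°
At arrival: θ₂ = atan2(sin Δλ cos φ₁, −cos φ₂ sin φ₁ + sin φ₂ cos φ₁ cos Δλ) = 230.43°
Δθ = θ₂ − θ₁ = -40.5°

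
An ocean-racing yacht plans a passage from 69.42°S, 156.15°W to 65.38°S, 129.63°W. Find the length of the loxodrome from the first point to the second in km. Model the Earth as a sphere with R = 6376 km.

1217 km

Rhumb course C = atan2(Δλ, Δψ) with Δψ = ln[tan(π/4+φ₂/2)/tan(π/4+φ₁/2)] = +0.1840, Δλ = +0.4629 → C = 68.32°
d = R·|Δφ| / |cos C| = 6376·0.07051 / 0.36934 = 1217 km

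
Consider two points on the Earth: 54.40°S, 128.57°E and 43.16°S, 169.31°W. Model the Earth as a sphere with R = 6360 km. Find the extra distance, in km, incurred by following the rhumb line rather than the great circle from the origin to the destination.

136 km

Great circle: cos σ = sin φ₁ sin φ₂ + cos φ₁ cos φ₂ cos Δλ,  σ = 0.7155 rad → d_gc = 4550.7 km
Rhumb line: Δψ = +0.2994, q = Δφ/Δψ = 0.6551, d_rh = R√(Δφ²+q²Δλ²) = 4686.5 km
Excess = 4686.5 − 4550.7 = 135.8 ≈ 136 km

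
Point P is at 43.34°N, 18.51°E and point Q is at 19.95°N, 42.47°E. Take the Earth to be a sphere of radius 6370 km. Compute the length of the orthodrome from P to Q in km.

3425 km

Haversine: a = sin²(Δφ/2)+cos φ₁ cos φ₂ sin²(Δλ/2) = 0.07054;  σ = 2·atan2(√a,√(1−a))
σ = 30.805° → d = Rσ = 6370·0.53765 = 3425 km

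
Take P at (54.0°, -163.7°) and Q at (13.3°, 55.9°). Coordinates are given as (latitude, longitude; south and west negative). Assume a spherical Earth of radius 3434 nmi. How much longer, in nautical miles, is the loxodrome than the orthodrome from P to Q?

Great circle: cos σ = sin φ₁ sin φ₂ + cos φ₁ cos φ₂ cos Δλ,  σ = 1.8283 rad → d_gc = 6278.3 nmi
Rhumb line: Δψ = -0.8899, q = Δφ/Δψ = 0.7982, d_rh = R√(Δφ²+q²Δλ²) = 7146.0 nmi
Excess = 7146.0 − 6278.3 = 867.7 ≈ 868 nmi

868 nmi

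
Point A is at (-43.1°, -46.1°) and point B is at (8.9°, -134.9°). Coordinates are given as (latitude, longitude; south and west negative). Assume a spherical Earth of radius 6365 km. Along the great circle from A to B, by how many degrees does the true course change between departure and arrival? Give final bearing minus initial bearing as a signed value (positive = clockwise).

+35.5°

Initial bearing θ₁ = atan2(sin Δλ cos φ₂, cos φ₁ sin φ₂ − sin φ₁ cos φ₂ cos Δλ) = 277.33°
Final bearing θ₂ = (initial bearing from the destination back to the start) + 180° = 312.86°
Δθ = θ₂ − θ₁ = +35.5°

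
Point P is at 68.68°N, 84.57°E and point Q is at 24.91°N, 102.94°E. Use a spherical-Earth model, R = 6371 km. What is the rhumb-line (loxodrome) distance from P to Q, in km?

5032 km

Δψ = ln[tan(π/4+φ₂/2)/tan(π/4+φ₁/2)] = -1.2210;  Δφ = -0.7639 rad,  Δλ = +0.3206 rad
q = Δφ/Δψ = 0.6257
d = R·√(Δφ² + q²Δλ²) = 6371·0.78983 = 5032 km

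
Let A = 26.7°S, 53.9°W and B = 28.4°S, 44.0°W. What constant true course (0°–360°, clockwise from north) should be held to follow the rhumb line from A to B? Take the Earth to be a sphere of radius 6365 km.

101.0°

Δψ = ln[tan(π/4+φ₂/2)/tan(π/4+φ₁/2)] = -0.0335
Δλ = +0.1728 rad (taken the short way round)
course = atan2(Δλ, Δψ) = 100.96°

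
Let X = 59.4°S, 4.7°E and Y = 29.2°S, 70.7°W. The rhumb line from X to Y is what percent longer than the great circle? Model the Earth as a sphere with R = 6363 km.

Great circle: σ = 1.0099 rad → d_gc = Rσ = 6426.1 km
Rhumb: Δφ = +0.5271, Δλ = -1.3160, Δψ = +0.7630, q = Δφ/Δψ = 0.6909 → d_rh = R√(Δφ²+q²Δλ²) = 6686.8 km
Excess = (6686.8 − 6426.1) / 6426.1 = 260.7 / 6426.1 = 4.06% ≈ 4.1%

4.1%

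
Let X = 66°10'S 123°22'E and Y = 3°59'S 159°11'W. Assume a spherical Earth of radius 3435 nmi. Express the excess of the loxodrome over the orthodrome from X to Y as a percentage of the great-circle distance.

3.4%

Great circle: σ = 1.4191 rad → d_gc = Rσ = 4874.5 nmi
Rhumb: Δφ = +1.0853, Δλ = +1.3518, Δψ = +1.4861, q = Δφ/Δψ = 0.7303 → d_rh = R√(Δφ²+q²Δλ²) = 5039.5 nmi
Excess = (5039.5 − 4874.5) / 4874.5 = 165.0 / 4874.5 = 3.38% ≈ 3.4%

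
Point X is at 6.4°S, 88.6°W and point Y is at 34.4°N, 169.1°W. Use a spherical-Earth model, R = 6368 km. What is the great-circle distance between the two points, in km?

Haversine: a = sin²(Δφ/2)+cos φ₁ cos φ₂ sin²(Δλ/2) = 0.46382;  σ = 2·atan2(√a,√(1−a))
σ = 85.851° → d = Rσ = 6368·1.49838 = 9542 km

9542 km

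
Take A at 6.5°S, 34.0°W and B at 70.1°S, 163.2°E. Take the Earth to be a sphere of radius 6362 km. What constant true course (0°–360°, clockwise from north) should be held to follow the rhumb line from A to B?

240.2°

Meridional parts: M(φ₁)=-0.1137, M(φ₂)=-1.7405 → ΔM = -1.6268;  Δλ = -2.8414 rad
tan C = Δλ / ΔM = +1.7466 → C = 240.21°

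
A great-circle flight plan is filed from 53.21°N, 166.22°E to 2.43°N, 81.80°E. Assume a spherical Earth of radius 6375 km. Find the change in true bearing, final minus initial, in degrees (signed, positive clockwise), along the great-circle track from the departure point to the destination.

At departure: θ₁ = atan2(sin Δλ cos φ₂, cos φ₁ sin φ₂ − sin φ₁ cos φ₂ cos Δλ) = 266.98°
At arrival: θ₂ = atan2(sin Δλ cos φ₁, −cos φ₂ sin φ₁ + sin φ₂ cos φ₁ cos Δλ) = 216.77°
Δθ = θ₂ − θ₁ = -50.2°

-50.2°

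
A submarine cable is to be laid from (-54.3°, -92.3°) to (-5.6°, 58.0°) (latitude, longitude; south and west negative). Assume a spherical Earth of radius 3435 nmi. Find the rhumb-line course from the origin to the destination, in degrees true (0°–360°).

68.5°

Meridional parts: M(φ₁)=-1.1331, M(φ₂)=-0.0979 → ΔM = +1.0352;  Δλ = +2.6232 rad
tan C = Δλ / ΔM = +2.5340 → C = 68.46°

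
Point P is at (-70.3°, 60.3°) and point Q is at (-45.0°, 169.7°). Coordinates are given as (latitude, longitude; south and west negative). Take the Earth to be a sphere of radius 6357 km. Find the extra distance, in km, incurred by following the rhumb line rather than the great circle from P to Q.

Great circle: cos σ = sin φ₁ sin φ₂ + cos φ₁ cos φ₂ cos Δλ,  σ = 0.9440 rad → d_gc = 6001.1 km
Rhumb line: Δψ = +0.8695, q = Δφ/Δψ = 0.5079, d_rh = R√(Δφ²+q²Δλ²) = 6773.5 km
Excess = 6773.5 − 6001.1 = 772.4 ≈ 772 km

772 km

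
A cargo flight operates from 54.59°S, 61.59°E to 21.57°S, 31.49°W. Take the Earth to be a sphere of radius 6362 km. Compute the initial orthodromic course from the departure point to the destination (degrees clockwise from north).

254.7°

N = sin Δλ·cos φ₂ = -0.9286;  D = cos φ₁ sin φ₂ − sin φ₁ cos φ₂ cos Δλ = -0.2537
initial course = atan2(N, D) = 254.72°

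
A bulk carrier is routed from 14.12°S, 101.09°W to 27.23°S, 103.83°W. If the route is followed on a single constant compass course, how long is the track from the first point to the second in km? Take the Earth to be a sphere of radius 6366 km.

Δψ = ln[tan(π/4+φ₂/2)/tan(π/4+φ₁/2)] = -0.2453;  Δφ = -0.2288 rad,  Δλ = -0.0478 rad
q = Δφ/Δψ = 0.9330
d = R·√(Δφ² + q²Δλ²) = 6366·0.23312 = 1484 km

1484 km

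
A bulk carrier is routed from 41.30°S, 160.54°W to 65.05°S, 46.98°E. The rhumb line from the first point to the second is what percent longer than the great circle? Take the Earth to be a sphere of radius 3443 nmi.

27.9%

Great circle: σ = 1.2478 rad → d_gc = Rσ = 4296.3 nmi
Rhumb: Δφ = -0.4145, Δλ = -2.6613, Δψ = -0.7157, q = Δφ/Δψ = 0.5792 → d_rh = R√(Δφ²+q²Δλ²) = 5495.4 nmi
Excess = (5495.4 − 4296.3) / 4296.3 = 1199.1 / 4296.3 = 27.91% ≈ 27.9%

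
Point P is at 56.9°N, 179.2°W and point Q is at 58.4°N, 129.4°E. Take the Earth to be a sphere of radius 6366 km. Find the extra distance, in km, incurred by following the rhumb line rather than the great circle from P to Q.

74 km

Great circle: cos σ = sin φ₁ sin φ₂ + cos φ₁ cos φ₂ cos Δλ,  σ = 0.4690 rad → d_gc = 2985.5 km
Rhumb line: Δψ = +0.0489, q = Δφ/Δψ = 0.5350, d_rh = R√(Δφ²+q²Δλ²) = 3059.9 km
Excess = 3059.9 − 2985.5 = 74.4 ≈ 74 km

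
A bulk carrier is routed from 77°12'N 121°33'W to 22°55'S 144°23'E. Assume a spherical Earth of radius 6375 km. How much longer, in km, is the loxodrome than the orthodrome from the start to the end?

579 km

Great circle: cos σ = sin φ₁ sin φ₂ + cos φ₁ cos φ₂ cos Δλ,  σ = 1.9760 rad → d_gc = 12596.9 km
Rhumb line: Δψ = -2.5988, q = Δφ/Δψ = 0.6724, d_rh = R√(Δφ²+q²Δλ²) = 13176.1 km
Excess = 13176.1 − 12596.9 = 579.2 ≈ 579 km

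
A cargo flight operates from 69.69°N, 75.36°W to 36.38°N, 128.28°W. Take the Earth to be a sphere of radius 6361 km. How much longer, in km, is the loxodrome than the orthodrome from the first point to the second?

Great circle: cos σ = sin φ₁ sin φ₂ + cos φ₁ cos φ₂ cos Δλ,  σ = 0.7601 rad → d_gc = 4835.2 km
Rhumb line: Δψ = -1.0372, q = Δφ/Δψ = 0.5605, d_rh = R√(Δφ²+q²Δλ²) = 4951.8 km
Excess = 4951.8 − 4835.2 = 116.6 ≈ 117 km

117 km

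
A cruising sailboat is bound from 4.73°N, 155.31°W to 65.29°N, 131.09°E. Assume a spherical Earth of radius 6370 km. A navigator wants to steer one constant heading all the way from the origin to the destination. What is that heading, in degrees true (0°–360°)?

Meridional parts: M(φ₁)=+0.0826, M(φ₂)=+1.5185 → ΔM = +1.4358;  Δλ = -1.2846 rad
tan C = Δλ / ΔM = -0.8946 → C = 318.18°

318.2°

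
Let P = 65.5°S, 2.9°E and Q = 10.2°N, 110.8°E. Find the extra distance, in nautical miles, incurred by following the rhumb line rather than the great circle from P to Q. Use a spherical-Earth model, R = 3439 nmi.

366 nmi

Great circle: cos σ = sin φ₁ sin φ₂ + cos φ₁ cos φ₂ cos Δλ,  σ = 1.8615 rad → d_gc = 6401.5 nmi
Rhumb line: Δψ = +1.7063, q = Δφ/Δψ = 0.7743, d_rh = R√(Δφ²+q²Δλ²) = 6767.1 nmi
Excess = 6767.1 − 6401.5 = 365.6 ≈ 366 nmi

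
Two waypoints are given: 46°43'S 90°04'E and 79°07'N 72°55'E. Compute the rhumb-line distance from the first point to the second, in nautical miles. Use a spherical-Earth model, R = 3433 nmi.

7571 nmi

Δψ = ln[tan(π/4+φ₂/2)/tan(π/4+φ₁/2)] = +3.2755;  Δφ = +2.1962 rad,  Δλ = -0.2993 rad
q = Δφ/Δψ = 0.6705
d = R·√(Δφ² + q²Δλ²) = 3433·2.20536 = 7571 nmi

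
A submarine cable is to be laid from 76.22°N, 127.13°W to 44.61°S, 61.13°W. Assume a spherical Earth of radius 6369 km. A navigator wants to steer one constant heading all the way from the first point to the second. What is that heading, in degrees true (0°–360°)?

Δψ = ln[tan(π/4+φ₂/2)/tan(π/4+φ₁/2)] = -2.9851
Δλ = +1.1519 rad (taken the short way round)
course = atan2(Δλ, Δψ) = 158.90°

158.9°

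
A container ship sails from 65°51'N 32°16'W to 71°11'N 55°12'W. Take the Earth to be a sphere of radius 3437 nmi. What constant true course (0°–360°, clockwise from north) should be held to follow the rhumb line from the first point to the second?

Meridional parts: M(φ₁)=+1.5421, M(φ₂)=+1.7976 → ΔM = +0.2555;  Δλ = -0.4003 rad
tan C = Δλ / ΔM = -1.5668 → C = 302.55°

302.5°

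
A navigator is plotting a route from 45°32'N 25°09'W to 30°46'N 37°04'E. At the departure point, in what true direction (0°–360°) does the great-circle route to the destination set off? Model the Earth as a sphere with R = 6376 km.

θ = atan2( sin Δλ·cos φ₂ ,  cos φ₁ sin φ₂ − sin φ₁ cos φ₂ cos Δλ )
  = atan2(+0.7602, +0.0725) = 84.55°

84.6°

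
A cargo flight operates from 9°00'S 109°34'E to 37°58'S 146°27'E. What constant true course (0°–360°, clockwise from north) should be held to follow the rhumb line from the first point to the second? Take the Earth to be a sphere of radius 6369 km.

Meridional parts: M(φ₁)=-0.1577, M(φ₂)=-0.7172 → ΔM = -0.5595;  Δλ = +0.6437 rad
tan C = Δλ / ΔM = -1.1505 → C = 131.00°

131.0°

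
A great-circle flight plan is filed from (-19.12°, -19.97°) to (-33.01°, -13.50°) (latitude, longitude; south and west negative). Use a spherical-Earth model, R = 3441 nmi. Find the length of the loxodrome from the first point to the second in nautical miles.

Δψ = ln[tan(π/4+φ₂/2)/tan(π/4+φ₁/2)] = -0.2709;  Δφ = -0.2424 rad,  Δλ = +0.1129 rad
q = Δφ/Δψ = 0.8950
d = R·√(Δφ² + q²Δλ²) = 3441·0.26265 = 904 nmi

904 nmi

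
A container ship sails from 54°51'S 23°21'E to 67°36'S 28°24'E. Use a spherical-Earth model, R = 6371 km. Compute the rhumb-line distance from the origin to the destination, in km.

1442 km

Rhumb course C = atan2(Δλ, Δψ) with Δψ = ln[tan(π/4+φ₂/2)/tan(π/4+φ₁/2)] = -0.4698, Δλ = +0.0881 → C = 169.37°
d = R·|Δφ| / |cos C| = 6371·0.22253 / 0.98285 = 1442 km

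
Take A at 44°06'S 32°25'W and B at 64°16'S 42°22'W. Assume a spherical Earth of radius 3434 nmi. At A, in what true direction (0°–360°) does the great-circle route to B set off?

N = sin Δλ·cos φ₂ = -0.0750;  D = cos φ₁ sin φ₂ − sin φ₁ cos φ₂ cos Δλ = -0.3493
initial course = atan2(N, D) = 192.12°

192.1°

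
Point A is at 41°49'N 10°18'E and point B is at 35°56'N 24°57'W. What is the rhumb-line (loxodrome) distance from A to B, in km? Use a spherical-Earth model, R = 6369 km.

Δψ = ln[tan(π/4+φ₂/2)/tan(π/4+φ₁/2)] = -0.1320;  Δφ = -0.1027 rad,  Δλ = -0.6152 rad
q = Δφ/Δψ = 0.7777
d = R·√(Δφ² + q²Δλ²) = 6369·0.48938 = 3117 km

3117 km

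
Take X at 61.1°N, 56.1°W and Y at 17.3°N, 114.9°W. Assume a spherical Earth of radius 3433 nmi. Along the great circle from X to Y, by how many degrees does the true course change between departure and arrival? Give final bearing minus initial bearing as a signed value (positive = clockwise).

At departure: θ₁ = atan2(sin Δλ cos φ₂, cos φ₁ sin φ₂ − sin φ₁ cos φ₂ cos Δλ) = 250.49°
At arrival: θ₂ = atan2(sin Δλ cos φ₁, −cos φ₂ sin φ₁ + sin φ₂ cos φ₁ cos Δλ) = 208.50°
Δθ = θ₂ − θ₁ = -42.0°

-42.0°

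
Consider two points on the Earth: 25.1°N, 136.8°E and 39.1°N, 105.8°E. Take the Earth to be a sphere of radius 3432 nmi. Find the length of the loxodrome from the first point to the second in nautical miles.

Rhumb course C = atan2(Δλ, Δψ) with Δψ = ln[tan(π/4+φ₂/2)/tan(π/4+φ₁/2)] = +0.2897, Δλ = -0.5411 → C = 298.17°
d = R·|Δφ| / |cos C| = 3432·0.24435 / 0.47208 = 1776 nmi

1776 nmi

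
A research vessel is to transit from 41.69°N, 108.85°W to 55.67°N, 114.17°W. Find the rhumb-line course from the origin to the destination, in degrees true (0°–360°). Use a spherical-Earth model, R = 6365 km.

346.0°

Δψ = ln[tan(π/4+φ₂/2)/tan(π/4+φ₁/2)] = +0.3729
Δλ = -0.0929 rad (taken the short way round)
course = atan2(Δλ, Δψ) = 346.02°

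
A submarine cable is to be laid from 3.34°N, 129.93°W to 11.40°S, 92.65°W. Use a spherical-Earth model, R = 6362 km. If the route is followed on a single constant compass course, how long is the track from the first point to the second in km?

4431 km

Δψ = ln[tan(π/4+φ₂/2)/tan(π/4+φ₁/2)] = -0.2586;  Δφ = -0.2573 rad,  Δλ = +0.6507 rad
q = Δφ/Δψ = 0.9947
d = R·√(Δφ² + q²Δλ²) = 6362·0.69649 = 4431 km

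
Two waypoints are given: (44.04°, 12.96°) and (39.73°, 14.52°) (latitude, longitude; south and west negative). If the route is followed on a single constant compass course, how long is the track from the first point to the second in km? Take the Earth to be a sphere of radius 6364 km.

496 km

Rhumb course C = atan2(Δλ, Δψ) with Δψ = ln[tan(π/4+φ₂/2)/tan(π/4+φ₁/2)] = -0.1011, Δλ = +0.0272 → C = 164.93°
d = R·|Δφ| / |cos C| = 6364·0.07522 / 0.96560 = 496 km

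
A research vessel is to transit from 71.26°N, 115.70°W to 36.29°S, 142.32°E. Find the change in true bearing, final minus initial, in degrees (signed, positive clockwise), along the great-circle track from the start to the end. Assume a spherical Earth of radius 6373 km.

Initial bearing θ₁ = atan2(sin Δλ cos φ₂, cos φ₁ sin φ₂ − sin φ₁ cos φ₂ cos Δλ) = 267.70°
Final bearing θ₂ = (initial bearing from the destination back to the start) + 180° = 203.47°
Δθ = θ₂ − θ₁ = -64.2°

-64.2°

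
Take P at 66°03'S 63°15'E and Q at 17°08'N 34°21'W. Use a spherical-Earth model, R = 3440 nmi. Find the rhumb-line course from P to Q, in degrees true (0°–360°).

Meridional parts: M(φ₁)=-1.5507, M(φ₂)=+0.3036 → ΔM = +1.8543;  Δλ = -1.7034 rad
tan C = Δλ / ΔM = -0.9187 → C = 317.43°

317.4°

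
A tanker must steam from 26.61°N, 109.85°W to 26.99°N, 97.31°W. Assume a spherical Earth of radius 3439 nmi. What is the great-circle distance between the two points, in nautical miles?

672 nmi

cos σ = sin φ₁ sin φ₂ + cos φ₁ cos φ₂ cos Δλ
      = sin(26.61°)sin(26.99°) + cos(26.61°)cos(26.99°)cos(12.54°) = 0.9810
σ = 11.195° → d = Rσ = 3439·0.19539 = 672 nmi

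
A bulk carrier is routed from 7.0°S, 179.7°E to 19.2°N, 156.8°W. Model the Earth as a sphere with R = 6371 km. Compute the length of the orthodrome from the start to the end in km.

cos σ = sin φ₁ sin φ₂ + cos φ₁ cos φ₂ cos Δλ
      = sin(-7.00°)sin(19.20°) + cos(-7.00°)cos(19.20°)cos(23.50°) = 0.8195
σ = 34.964° → d = Rσ = 6371·0.61023 = 3888 km

3888 km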